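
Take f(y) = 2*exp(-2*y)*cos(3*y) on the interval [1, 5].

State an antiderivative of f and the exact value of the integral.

Check any antiderivative F(y) by computing F'(y) and comparing it with f(y).
F(y) = 6*exp(-2*y)*sin(3*y)/13 - 4*exp(-2*y)*cos(3*y)/13 is an antiderivative of f.
Check: d/dy[6*exp(-2*y)*sin(3*y)/13 - 4*exp(-2*y)*cos(3*y)/13] = 2*exp(-2*y)*cos(3*y) = f(y).
F(5) = -4*exp(-10)*cos(15)/13 + 6*exp(-10)*sin(15)/13; F(1) = 6*exp(-2)*sin(3)/13 - 4*exp(-2)*cos(3)/13.
Integral = F(5) - F(1) = 4*exp(-2)*cos(3)/13 - 6*exp(-2)*sin(3)/13 - 4*exp(-10)*cos(15)/13 + 6*exp(-10)*sin(15)/13.

Antiderivative: F(y) = 6*exp(-2*y)*sin(3*y)/13 - 4*exp(-2*y)*cos(3*y)/13; value = 4*exp(-2)*cos(3)/13 - 6*exp(-2)*sin(3)/13 - 4*exp(-10)*cos(15)/13 + 6*exp(-10)*sin(15)/13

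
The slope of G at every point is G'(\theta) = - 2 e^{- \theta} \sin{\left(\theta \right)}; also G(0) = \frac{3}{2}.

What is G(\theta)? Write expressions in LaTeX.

G(\theta) = \frac{1}{2} + e^{- \theta} \sin{\left(\theta \right)} + e^{- \theta} \cos{\left(\theta \right)}

For G(\theta) to be correct, d/d\theta[G] must agree with the stated G'(\theta) identically.
A general antiderivative is e^{- \theta} \sin{\left(\theta \right)} + e^{- \theta} \cos{\left(\theta \right)} + C.
The condition gives C = \frac{3}{2} - (1) = \frac{1}{2}.
So G(\theta) = \frac{1}{2} + e^{- \theta} \sin{\left(\theta \right)} + e^{- \theta} \cos{\left(\theta \right)}.
Check: d/d\theta[\frac{1}{2} + e^{- \theta} \sin{\left(\theta \right)} + e^{- \theta} \cos{\left(\theta \right)}] = - 2 e^{- \theta} \sin{\left(\theta \right)} = G'(\theta).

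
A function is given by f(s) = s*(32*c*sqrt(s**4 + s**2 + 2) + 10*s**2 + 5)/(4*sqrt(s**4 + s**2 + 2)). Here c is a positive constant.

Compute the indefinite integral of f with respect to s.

A candidate is checked by its d/ds: the result must match f(s).
Check: d/ds[4*c*s**2 + 5*sqrt(s**4 + s**2 + 2)/4] = (32*c*s*sqrt(s**4 + s**2 + 2) + 10*s**3 + 5*s)/(4*sqrt(s**4 + s**2 + 2)), which equals f(s).

F(s) = 4*c*s**2 + 5*sqrt(s**4 + s**2 + 2)/4 + C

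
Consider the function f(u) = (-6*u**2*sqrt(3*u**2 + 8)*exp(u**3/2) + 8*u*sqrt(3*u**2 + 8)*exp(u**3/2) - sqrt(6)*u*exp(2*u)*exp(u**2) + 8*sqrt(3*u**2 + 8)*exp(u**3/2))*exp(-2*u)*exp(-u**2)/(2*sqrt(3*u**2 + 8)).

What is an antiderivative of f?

An antiderivative is F(u) = -sqrt(u**2/2 + 4/3) - 2*exp(u**3/2 - u**2 - 2*u).

Differentiate the proposed F(u) back; it has to land on f(u) exactly.
Check: d/du[-sqrt(u**2/2 + 4/3) - 2*exp(u**3/2 - u**2 - 2*u)] = (-6*u**2*sqrt(3*u**2 + 8)*exp(-2*u)*exp(-u**2)*exp(u**3/2) + 8*u*sqrt(3*u**2 + 8)*exp(-2*u)*exp(-u**2)*exp(u**3/2) - sqrt(6)*u + 8*sqrt(3*u**2 + 8)*exp(-2*u)*exp(-u**2)*exp(u**3/2))/(2*sqrt(3*u**2 + 8)), which equals f(u).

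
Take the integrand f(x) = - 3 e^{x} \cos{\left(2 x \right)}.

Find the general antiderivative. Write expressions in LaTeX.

F(x) = - \frac{6 e^{x} \sin{\left(2 x \right)}}{5} - \frac{3 e^{x} \cos{\left(2 x \right)}}{5} + C

Whatever form F(x) takes, F'(x) = f(x) is non-negotiable.
Check: d/dx[- \frac{6 e^{x} \sin{\left(2 x \right)}}{5} - \frac{3 e^{x} \cos{\left(2 x \right)}}{5}] = - 3 e^{x} \cos{\left(2 x \right)} = f(x).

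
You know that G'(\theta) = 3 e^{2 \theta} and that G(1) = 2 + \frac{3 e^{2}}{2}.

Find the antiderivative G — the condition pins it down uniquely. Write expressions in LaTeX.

A candidate passes only if d/d\theta[G] lands on the given G'(\theta) exactly.
A general antiderivative is \frac{3 e^{2 \theta}}{2} + C.
The condition gives C = 2 + \frac{3 e^{2}}{2} - (\frac{3 e^{2}}{2}) = 2.
So G(\theta) = \frac{3 e^{2 \theta}}{2} + 2.
Check: d/d\theta[\frac{3 e^{2 \theta}}{2} + 2] = 3 e^{2 \theta} = G'(\theta).

G(\theta) = \frac{3 e^{2 \theta}}{2} + 2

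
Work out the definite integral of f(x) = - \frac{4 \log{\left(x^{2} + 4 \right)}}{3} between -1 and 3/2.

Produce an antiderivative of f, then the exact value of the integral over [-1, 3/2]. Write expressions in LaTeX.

A first test for any F(x): its x-derivative must equal f(x) identically.
F(x) = - \frac{4 x \log{\left(x^{2} + 4 \right)}}{3} + \frac{8 x}{3} - \frac{16 \operatorname{atan}{\left(\frac{x}{2} \right)}}{3} is an antiderivative of f.
Check: d/dx[- \frac{4 x \log{\left(x^{2} + 4 \right)}}{3} + \frac{8 x}{3} - \frac{16 \operatorname{atan}{\left(\frac{x}{2} \right)}}{3}] = - \frac{4 \log{\left(x^{2} + 4 \right)}}{3} = f(x).
F(3/2) = - 2 \log{\left(\frac{25}{4} \right)} - \frac{16 \operatorname{atan}{\left(\frac{3}{4} \right)}}{3} + 4; F(-1) = - \frac{8}{3} + \frac{4 \log{\left(5 \right)}}{3} + \frac{16 \operatorname{atan}{\left(\frac{1}{2} \right)}}{3}.
Integral = F(3/2) - F(-1) = - 2 \log{\left(\frac{25}{4} \right)} - \frac{16 \operatorname{atan}{\left(\frac{3}{4} \right)}}{3} - \frac{16 \operatorname{atan}{\left(\frac{1}{2} \right)}}{3} - \frac{4 \log{\left(5 \right)}}{3} + \frac{20}{3}.

Antiderivative: F(x) = - \frac{4 x \log{\left(x^{2} + 4 \right)}}{3} + \frac{8 x}{3} - \frac{16 \operatorname{atan}{\left(\frac{x}{2} \right)}}{3}; value = - 2 \log{\left(\frac{25}{4} \right)} - \frac{16 \operatorname{atan}{\left(\frac{3}{4} \right)}}{3} - \frac{16 \operatorname{atan}{\left(\frac{1}{2} \right)}}{3} - \frac{4 \log{\left(5 \right)}}{3} + \frac{20}{3}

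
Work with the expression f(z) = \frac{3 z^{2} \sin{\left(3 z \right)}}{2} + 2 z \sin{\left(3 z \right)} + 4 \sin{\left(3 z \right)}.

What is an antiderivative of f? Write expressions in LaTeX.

An antiderivative is F(z) = - \frac{9 z^{2} \cos{\left(3 z \right)} - 6 z \sin{\left(3 z \right)} + 12 z \cos{\left(3 z \right)} - 4 \sin{\left(3 z \right)} + 22 \cos{\left(3 z \right)}}{18}.

Integrate term by term and add the pieces.
Check: d/dz[- \frac{9 z^{2} \cos{\left(3 z \right)} - 6 z \sin{\left(3 z \right)} + 12 z \cos{\left(3 z \right)} - 4 \sin{\left(3 z \right)} + 22 \cos{\left(3 z \right)}}{18}] = \frac{3 z^{2} \sin{\left(3 z \right)}}{2} + 2 z \sin{\left(3 z \right)} + 4 \sin{\left(3 z \right)} = f(z).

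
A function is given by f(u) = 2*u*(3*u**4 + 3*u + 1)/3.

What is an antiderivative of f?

A candidate is checked by its d/du: the result must match f(u).
Check: d/du[u**6/3 + 2*u**3/3 + u**2/3] = 2*u**5 + 2*u**2 + 2*u/3, which equals f(u).

An antiderivative is F(u) = u**6/3 + 2*u**3/3 + u**2/3.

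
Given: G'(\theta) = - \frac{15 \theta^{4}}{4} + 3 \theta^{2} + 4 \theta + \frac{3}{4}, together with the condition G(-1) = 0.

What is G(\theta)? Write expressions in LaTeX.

G(\theta) = \frac{- 3 \theta^{5} + 4 \theta^{3} + 8 \theta^{2} + 3 \theta - 4}{4}

Integrate term by term and add the pieces.
A general antiderivative is - \frac{3 \theta^{5}}{4} + \theta^{3} + 2 \theta^{2} + \frac{3 \theta}{4} - 2 + C.
The condition gives C = 0 - (-1) = 1.
So G(\theta) = \frac{- 3 \theta^{5} + 4 \theta^{3} + 8 \theta^{2} + 3 \theta - 4}{4}.
Check: d/d\theta[\frac{- 3 \theta^{5} + 4 \theta^{3} + 8 \theta^{2} + 3 \theta - 4}{4}] = - \frac{15 \theta^{4}}{4} + 3 \theta^{2} + 4 \theta + \frac{3}{4} = G'(\theta).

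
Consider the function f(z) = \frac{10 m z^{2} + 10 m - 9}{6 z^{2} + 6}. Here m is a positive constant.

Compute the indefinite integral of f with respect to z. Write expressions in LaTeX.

F(z) = \frac{5 m z}{3} - \frac{3 \operatorname{atan}{\left(z \right)}}{2} + C

Since d/dz undoes antidifferentiation here, F'(z) = f(z) is required of F(z).
Check: d/dz[\frac{5 m z}{3} - \frac{3 \operatorname{atan}{\left(z \right)}}{2}] = \frac{10 m z^{2} + 10 m - 9}{6 z^{2} + 6} = f(z).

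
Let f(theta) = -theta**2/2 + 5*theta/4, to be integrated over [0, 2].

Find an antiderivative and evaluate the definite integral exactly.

The integrand splits into summands that can be handled one at a time.
F(theta) = -theta**3/6 + 5*theta**2/8 is an antiderivative of f.
Check: d/dtheta[-theta**3/6 + 5*theta**2/8] = -theta**2/2 + 5*theta/4 = f(theta).
F(2) = 7/6; F(0) = 0.
Integral = F(2) - F(0) = 7/6.

Antiderivative: F(theta) = -theta**3/6 + 5*theta**2/8; value = 7/6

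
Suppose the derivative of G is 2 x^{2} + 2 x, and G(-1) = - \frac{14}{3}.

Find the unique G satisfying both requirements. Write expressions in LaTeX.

Integrate term by term and add the pieces.
A general antiderivative is \frac{2 x^{3}}{3} + x^{2} - 5 + C.
The condition gives C = - \frac{14}{3} - (- \frac{14}{3}) = 0.
So G(x) = \frac{2 x^{3} + 3 x^{2} - 15}{3}.
Check: d/dx[\frac{2 x^{3} + 3 x^{2} - 15}{3}] = 2 x^{2} + 2 x = G'(x).

G(x) = \frac{2 x^{3} + 3 x^{2} - 15}{3}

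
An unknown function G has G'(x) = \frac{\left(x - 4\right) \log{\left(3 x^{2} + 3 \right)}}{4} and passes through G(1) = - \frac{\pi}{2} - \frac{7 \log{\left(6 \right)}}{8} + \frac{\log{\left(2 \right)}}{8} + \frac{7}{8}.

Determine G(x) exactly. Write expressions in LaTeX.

G(x) = \frac{- x^{2} + x \left(x - 8\right) \log{\left(3 x^{2} + 3 \right)} + 16 x + \log{\left(x^{2} + 1 \right)} - 16 \operatorname{atan}{\left(x \right)} - 8}{8}

Since d/dx undoes antidifferentiation here, G(x) must give back the stated G'(x).
A general antiderivative is - \frac{x^{2}}{8} + 2 x + \left(\frac{x^{2}}{8} - x\right) \log{\left(3 x^{2} + 3 \right)} + \frac{\log{\left(x^{2} + 1 \right)}}{8} - 2 \operatorname{atan}{\left(x \right)} + C.
The condition gives C = - \frac{\pi}{2} - \frac{7 \log{\left(6 \right)}}{8} + \frac{\log{\left(2 \right)}}{8} + \frac{7}{8} - (- \frac{\pi}{2} - \frac{7 \log{\left(6 \right)}}{8} + \frac{\log{\left(2 \right)}}{8} + \frac{15}{8}) = -1.
So G(x) = \frac{- x^{2} + x \left(x - 8\right) \log{\left(3 x^{2} + 3 \right)} + 16 x + \log{\left(x^{2} + 1 \right)} - 16 \operatorname{atan}{\left(x \right)} - 8}{8}.
Check: d/dx[\frac{- x^{2} + x \left(x - 8\right) \log{\left(3 x^{2} + 3 \right)} + 16 x + \log{\left(x^{2} + 1 \right)} - 16 \operatorname{atan}{\left(x \right)} - 8}{8}] = \frac{x \log{\left(x^{2} + 1 \right)}}{4} + \frac{x \log{\left(3 \right)}}{4} - \log{\left(x^{2} + 1 \right)} - \log{\left(3 \right)}, which equals G'(x).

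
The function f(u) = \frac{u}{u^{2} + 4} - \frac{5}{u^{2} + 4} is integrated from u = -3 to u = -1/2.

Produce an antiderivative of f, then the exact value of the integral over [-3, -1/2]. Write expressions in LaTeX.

Integrate term by term and add the pieces.
F(u) = \frac{\log{\left(u^{2} + 4 \right)}}{2} - \frac{5 \operatorname{atan}{\left(\frac{u}{2} \right)}}{2} is an antiderivative of f.
Check: d/du[\frac{\log{\left(u^{2} + 4 \right)}}{2} - \frac{5 \operatorname{atan}{\left(\frac{u}{2} \right)}}{2}] = \frac{u - 5}{u^{2} + 4}, which equals f(u).
F(-1/2) = \frac{5 \operatorname{atan}{\left(\frac{1}{4} \right)}}{2} + \frac{\log{\left(\frac{17}{4} \right)}}{2}; F(-3) = \frac{\log{\left(13 \right)}}{2} + \frac{5 \operatorname{atan}{\left(\frac{3}{2} \right)}}{2}.
Integral = F(-1/2) - F(-3) = - \frac{5 \operatorname{atan}{\left(\frac{3}{2} \right)}}{2} - \frac{\log{\left(13 \right)}}{2} + \frac{5 \operatorname{atan}{\left(\frac{1}{4} \right)}}{2} + \frac{\log{\left(\frac{17}{4} \right)}}{2}.

Antiderivative: F(u) = \frac{\log{\left(u^{2} + 4 \right)}}{2} - \frac{5 \operatorname{atan}{\left(\frac{u}{2} \right)}}{2}; value = - \frac{5 \operatorname{atan}{\left(\frac{3}{2} \right)}}{2} - \frac{\log{\left(13 \right)}}{2} + \frac{5 \operatorname{atan}{\left(\frac{1}{4} \right)}}{2} + \frac{\log{\left(\frac{17}{4} \right)}}{2}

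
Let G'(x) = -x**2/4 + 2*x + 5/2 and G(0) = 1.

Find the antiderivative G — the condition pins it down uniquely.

G(x) = (-x**3 + 12*x**2 + 30*x + 12)/12

The integrand splits into summands that can be handled one at a time.
A general antiderivative is -x**3/12 + x**2 + 5*x/2 + C.
The condition gives C = 1 - (0) = 1.
So G(x) = (-x**3 + 12*x**2 + 30*x + 12)/12.
Check: d/dx[(-x**3 + 12*x**2 + 30*x + 12)/12] = -x**2/4 + 2*x + 5/2 = G'(x).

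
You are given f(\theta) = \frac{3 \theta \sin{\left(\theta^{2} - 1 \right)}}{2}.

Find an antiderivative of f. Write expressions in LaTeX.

f matches the chain-rule pattern g'(h)*h' with inner function h(\theta) = \theta^{2} - 1; substituting u = h(\theta) collapses the integral.
Check: d/d\theta[- \frac{3 \cos{\left(\theta^{2} - 1 \right)}}{4}] = \frac{3 \theta \sin{\left(\theta^{2} - 1 \right)}}{2} = f(\theta).

An antiderivative is F(\theta) = - \frac{3 \cos{\left(\theta^{2} - 1 \right)}}{4}.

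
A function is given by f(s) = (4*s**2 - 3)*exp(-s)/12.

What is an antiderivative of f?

f has the shape u'v + uv' for u = -s**2/3 - 2*s/3 - 5/12 and v = exp(-s) — it is the derivative of the product u*v.
Check: d/ds[-(4*s**2 + 8*s + 5)*exp(-s)/12] = (4*s**2 - 3)*exp(-s)/12 = f(s).

An antiderivative is F(s) = -(4*s**2 + 8*s + 5)*exp(-s)/12.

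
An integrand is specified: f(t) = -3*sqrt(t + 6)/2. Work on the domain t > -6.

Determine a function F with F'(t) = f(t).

An antiderivative is F(t) = -(t + 6)**(3/2).

Since d/dt undoes antidifferentiation here, F'(t) = f(t) is required of F(t).
Check: d/dt[-(t + 6)**(3/2)] = -3*sqrt(t + 6)/2 = f(t).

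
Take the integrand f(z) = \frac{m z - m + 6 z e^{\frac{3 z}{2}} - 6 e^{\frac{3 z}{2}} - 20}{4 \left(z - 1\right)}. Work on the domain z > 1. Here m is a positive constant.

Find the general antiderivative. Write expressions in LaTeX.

An antiderivative F(z) passes only if d/dz[F] lands on f(z) exactly.
Check: d/dz[\frac{m z}{4} + e^{\frac{3 z}{2}} - 5 \log{\left(3 z - 3 \right)}] = \frac{m z - m + 6 z e^{\frac{3 z}{2}} - 6 e^{\frac{3 z}{2}} - 20}{4 z - 4}, which equals f(z).

F(z) = \frac{m z}{4} + e^{\frac{3 z}{2}} - 5 \log{\left(3 z - 3 \right)} + C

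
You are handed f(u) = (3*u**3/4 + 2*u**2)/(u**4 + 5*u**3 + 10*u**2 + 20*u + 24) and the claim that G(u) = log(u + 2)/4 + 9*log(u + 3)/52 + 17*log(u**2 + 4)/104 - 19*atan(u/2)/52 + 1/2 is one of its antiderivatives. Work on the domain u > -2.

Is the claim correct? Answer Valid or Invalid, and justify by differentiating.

Valid. The derivative of G reproduces f.

d/du[G] = (3*u**3 + 8*u**2)/(4*u**4 + 20*u**3 + 40*u**2 + 80*u + 96)
This equals f(u) exactly, so the claim holds.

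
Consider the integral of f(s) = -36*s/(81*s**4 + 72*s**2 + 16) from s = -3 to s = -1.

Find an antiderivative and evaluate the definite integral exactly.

Antiderivative: F(s) = 2/(9*s**2 + 4); value = 144/1105

The substitution u = 3*s**2/2 + 2/3 works: f is exactly (dF/du)*(du/ds) for that inner function.
F(s) = 2/(9*s**2 + 4) is an antiderivative of f.
Check: d/ds[2/(9*s**2 + 4)] = -36*s/(81*s**4 + 72*s**2 + 16) = f(s).
F(-1) = 2/13; F(-3) = 2/85.
Integral = F(-1) - F(-3) = 144/1105.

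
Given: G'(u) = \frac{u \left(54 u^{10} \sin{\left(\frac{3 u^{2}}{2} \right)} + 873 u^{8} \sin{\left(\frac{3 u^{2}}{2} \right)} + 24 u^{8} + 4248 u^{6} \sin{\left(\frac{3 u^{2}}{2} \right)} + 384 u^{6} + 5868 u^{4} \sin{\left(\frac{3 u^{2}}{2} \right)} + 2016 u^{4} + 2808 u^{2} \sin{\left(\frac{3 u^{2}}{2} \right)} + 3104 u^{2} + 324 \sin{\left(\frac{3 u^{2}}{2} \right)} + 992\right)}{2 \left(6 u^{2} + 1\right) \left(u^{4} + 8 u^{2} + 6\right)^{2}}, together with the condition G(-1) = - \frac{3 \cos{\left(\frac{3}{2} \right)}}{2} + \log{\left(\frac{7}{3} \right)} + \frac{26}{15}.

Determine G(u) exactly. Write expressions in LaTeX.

G(u) = \frac{4 u^{4} + 32 u^{2} + 2 \left(u^{4} + 8 u^{2} + 6\right) \log{\left(2 u^{2} + \frac{1}{3} \right)} - 3 \left(u^{4} + 8 u^{2} + 6\right) \cos{\left(\frac{3 u^{2}}{2} \right)} + 16}{2 \left(u^{4} + 8 u^{2} + 6\right)}

Whatever form G(u) takes, its d/du must return the stated G'(u).
A general antiderivative is \log{\left(2 u^{2} + \frac{1}{3} \right)} - \frac{3 \cos{\left(\frac{3 u^{2}}{2} \right)}}{2} - \frac{2}{\frac{u^{4}}{2} + 4 u^{2} + 3} + C.
The condition gives C = - \frac{3 \cos{\left(\frac{3}{2} \right)}}{2} + \log{\left(\frac{7}{3} \right)} + \frac{26}{15} - (- \frac{4}{15} - \frac{3 \cos{\left(\frac{3}{2} \right)}}{2} + \log{\left(\frac{7}{3} \right)}) = 2.
So G(u) = \frac{4 u^{4} + 32 u^{2} + 2 \left(u^{4} + 8 u^{2} + 6\right) \log{\left(2 u^{2} + \frac{1}{3} \right)} - 3 \left(u^{4} + 8 u^{2} + 6\right) \cos{\left(\frac{3 u^{2}}{2} \right)} + 16}{2 \left(u^{4} + 8 u^{2} + 6\right)}.
Check: d/du[\frac{4 u^{4} + 32 u^{2} + 2 \left(u^{4} + 8 u^{2} + 6\right) \log{\left(2 u^{2} + \frac{1}{3} \right)} - 3 \left(u^{4} + 8 u^{2} + 6\right) \cos{\left(\frac{3 u^{2}}{2} \right)} + 16}{2 \left(u^{4} + 8 u^{2} + 6\right)}] = \frac{54 u^{11} \sin{\left(\frac{3 u^{2}}{2} \right)} + 873 u^{9} \sin{\left(\frac{3 u^{2}}{2} \right)} + 24 u^{9} + 4248 u^{7} \sin{\left(\frac{3 u^{2}}{2} \right)} + 384 u^{7} + 5868 u^{5} \sin{\left(\frac{3 u^{2}}{2} \right)} + 2016 u^{5} + 2808 u^{3} \sin{\left(\frac{3 u^{2}}{2} \right)} + 3104 u^{3} + 324 u \sin{\left(\frac{3 u^{2}}{2} \right)} + 992 u}{12 u^{10} + 194 u^{8} + 944 u^{6} + 1304 u^{4} + 624 u^{2} + 72}, which equals G'(u).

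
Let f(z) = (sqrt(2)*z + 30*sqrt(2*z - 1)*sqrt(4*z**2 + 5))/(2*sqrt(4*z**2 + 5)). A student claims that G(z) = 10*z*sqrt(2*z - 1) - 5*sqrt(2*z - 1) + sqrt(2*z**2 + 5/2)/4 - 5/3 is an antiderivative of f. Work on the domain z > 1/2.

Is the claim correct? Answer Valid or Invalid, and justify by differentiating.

Valid - the claim checks out under differentiation.

d/dz[G] = (sqrt(2)*z*sqrt(2*z - 1) + 60*z*sqrt(4*z**2 + 5) - 30*sqrt(4*z**2 + 5))/(2*sqrt(2*z - 1)*sqrt(4*z**2 + 5))
This equals f(z) exactly, so the claim holds.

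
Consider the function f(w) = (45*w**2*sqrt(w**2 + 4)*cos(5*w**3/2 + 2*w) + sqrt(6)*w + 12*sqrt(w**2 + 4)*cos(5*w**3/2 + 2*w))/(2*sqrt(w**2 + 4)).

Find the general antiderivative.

F(w) = sqrt(3*w**2/2 + 6) + 3*sin(5*w**3/2 + 2*w) + C

Any candidate F(w) must reproduce f(w) exactly when differentiated.
Check: d/dw[sqrt(3*w**2/2 + 6) + 3*sin(5*w**3/2 + 2*w)] = (45*w**2*sqrt(w**2 + 4)*cos(5*w**3/2 + 2*w) + sqrt(6)*w + 12*sqrt(w**2 + 4)*cos(5*w**3/2 + 2*w))/(2*sqrt(w**2 + 4)) = f(w).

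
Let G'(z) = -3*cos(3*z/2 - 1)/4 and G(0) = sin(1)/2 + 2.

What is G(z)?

G(z) = 2 - sin(3*z/2 - 1)/2

Any candidate G(z) must reproduce the stated G'(z) exactly.
A general antiderivative is -sin(3*z/2 - 1)/2 + C.
The condition gives C = sin(1)/2 + 2 - (sin(1)/2) = 2.
So G(z) = 2 - sin(3*z/2 - 1)/2.
Check: d/dz[2 - sin(3*z/2 - 1)/2] = -3*cos(3*z/2 - 1)/4 = G'(z).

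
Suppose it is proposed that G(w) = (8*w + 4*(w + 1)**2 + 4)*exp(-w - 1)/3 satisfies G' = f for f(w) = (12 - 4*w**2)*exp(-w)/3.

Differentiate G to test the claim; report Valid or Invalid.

d/dw[G] = (-4*w**2 - 8*w + 8)*exp(-1)*exp(-w)/3
d/dw[G] - f(w) = (-4*w**2 + 4*exp(1)*w**2 - 8*w - 12*exp(1) + 8)*exp(-1)*exp(-w)/3 != 0.

Invalid: d/dw[G] - f = (-4*w**2 + 4*exp(1)*w**2 - 8*w - 12*exp(1) + 8)*exp(-1)*exp(-w)/3, which is not 0.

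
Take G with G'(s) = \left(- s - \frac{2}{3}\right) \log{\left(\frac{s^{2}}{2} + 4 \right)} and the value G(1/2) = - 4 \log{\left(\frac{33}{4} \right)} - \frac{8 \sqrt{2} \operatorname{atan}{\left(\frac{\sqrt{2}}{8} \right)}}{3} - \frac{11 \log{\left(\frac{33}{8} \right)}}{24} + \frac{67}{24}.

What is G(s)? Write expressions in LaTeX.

Recover the given G'(s) by differentiating a candidate G(s); any mismatch rules it out.
A general antiderivative is \frac{s^{2}}{2} + \frac{4 s}{3} + \left(- \frac{s^{2}}{2} - \frac{2 s}{3}\right) \log{\left(\frac{s^{2}}{2} + 4 \right)} - 4 \log{\left(s^{2} + 8 \right)} - \frac{8 \sqrt{2} \operatorname{atan}{\left(\frac{\sqrt{2} s}{4} \right)}}{3} + C.
The condition gives C = - 4 \log{\left(\frac{33}{4} \right)} - \frac{8 \sqrt{2} \operatorname{atan}{\left(\frac{\sqrt{2}}{8} \right)}}{3} - \frac{11 \log{\left(\frac{33}{8} \right)}}{24} + \frac{67}{24} - (- 4 \log{\left(\frac{33}{4} \right)} - \frac{8 \sqrt{2} \operatorname{atan}{\left(\frac{\sqrt{2}}{8} \right)}}{3} - \frac{11 \log{\left(\frac{33}{8} \right)}}{24} + \frac{19}{24}) = 2.
So G(s) = - \frac{3 s^{2} \log{\left(\frac{s^{2}}{2} + 4 \right)} - 3 s^{2} + 4 s \log{\left(\frac{s^{2}}{2} + 4 \right)} - 8 s + 24 \log{\left(s^{2} + 8 \right)} + 16 \sqrt{2} \operatorname{atan}{\left(\frac{\sqrt{2} s}{4} \right)} - 12}{6}.
Check: d/ds[- \frac{3 s^{2} \log{\left(\frac{s^{2}}{2} + 4 \right)} - 3 s^{2} + 4 s \log{\left(\frac{s^{2}}{2} + 4 \right)} - 8 s + 24 \log{\left(s^{2} + 8 \right)} + 16 \sqrt{2} \operatorname{atan}{\left(\frac{\sqrt{2} s}{4} \right)} - 12}{6}] = - s \log{\left(\frac{s^{2}}{2} + 4 \right)} - \frac{2 \log{\left(\frac{s^{2}}{2} + 4 \right)}}{3}, which equals G'(s).

G(s) = - \frac{3 s^{2} \log{\left(\frac{s^{2}}{2} + 4 \right)} - 3 s^{2} + 4 s \log{\left(\frac{s^{2}}{2} + 4 \right)} - 8 s + 24 \log{\left(s^{2} + 8 \right)} + 16 \sqrt{2} \operatorname{atan}{\left(\frac{\sqrt{2} s}{4} \right)} - 12}{6}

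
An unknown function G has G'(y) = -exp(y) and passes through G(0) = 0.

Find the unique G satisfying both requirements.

The proposed G(y) is checked by its d/dy: the result must match the given G'(y).
A general antiderivative is -exp(y) + C.
The condition gives C = 0 - (-1) = 1.
So G(y) = 1 - exp(y).
Check: d/dy[1 - exp(y)] = -exp(y) = G'(y).

G(y) = 1 - exp(y)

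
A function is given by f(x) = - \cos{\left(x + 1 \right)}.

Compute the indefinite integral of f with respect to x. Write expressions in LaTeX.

An antiderivative F(x) passes only if d/dx[F] lands on f(x) exactly.
Check: d/dx[- \sin{\left(x + 1 \right)}] = - \cos{\left(x + 1 \right)} = f(x).

F(x) = - \sin{\left(x + 1 \right)} + C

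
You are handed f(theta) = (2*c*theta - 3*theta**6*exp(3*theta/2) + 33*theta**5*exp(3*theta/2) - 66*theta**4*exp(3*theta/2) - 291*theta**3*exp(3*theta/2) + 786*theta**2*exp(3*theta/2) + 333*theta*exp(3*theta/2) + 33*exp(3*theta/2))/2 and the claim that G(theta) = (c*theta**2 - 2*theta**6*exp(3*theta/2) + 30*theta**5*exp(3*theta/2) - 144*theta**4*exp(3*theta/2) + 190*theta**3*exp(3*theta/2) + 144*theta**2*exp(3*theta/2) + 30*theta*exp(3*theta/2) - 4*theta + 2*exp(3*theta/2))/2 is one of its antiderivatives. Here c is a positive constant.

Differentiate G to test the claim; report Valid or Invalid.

Invalid: d/dtheta[G] - f = -2, which is not 0.

d/dtheta[G] = c*theta - 3*theta**6*exp(3*theta/2)/2 + 33*theta**5*exp(3*theta/2)/2 - 33*theta**4*exp(3*theta/2) - 291*theta**3*exp(3*theta/2)/2 + 393*theta**2*exp(3*theta/2) + 333*theta*exp(3*theta/2)/2 + 33*exp(3*theta/2)/2 - 2
d/dtheta[G] - f(theta) = -2 != 0.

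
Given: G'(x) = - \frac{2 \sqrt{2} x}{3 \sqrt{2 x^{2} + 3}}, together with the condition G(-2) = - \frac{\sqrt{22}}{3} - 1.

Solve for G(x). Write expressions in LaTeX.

G(x) = - \frac{\sqrt{2} \sqrt{2 x^{2} + 3} + 3}{3}

The substitution u = x^{2} + \frac{3}{2} works: G'(x) is exactly (dG/du)*(du/dx) for that inner function.
A general antiderivative is - \frac{2 \sqrt{x^{2} + \frac{3}{2}}}{3} + C.
The condition gives C = - \frac{\sqrt{22}}{3} - 1 - (- \frac{\sqrt{22}}{3}) = -1.
So G(x) = - \frac{\sqrt{2} \sqrt{2 x^{2} + 3} + 3}{3}.
Check: d/dx[- \frac{\sqrt{2} \sqrt{2 x^{2} + 3} + 3}{3}] = - \frac{2 \sqrt{2} x}{3 \sqrt{2 x^{2} + 3}} = G'(x).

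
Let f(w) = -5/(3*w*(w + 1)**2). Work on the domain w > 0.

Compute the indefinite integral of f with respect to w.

F(w) = 5*(-(w + 1)*log(w) + (w + 1)*log(w + 1) - 1)/(3*(w + 1)) + C

Factor the denominator (3*w*(w + 1)**2) and decompose: f = 5/(3*(w + 1)) + 5/(3*(w + 1)**2) - 5/(3*w); each piece integrates to a log, atan, or power term.
Check: d/dw[5*(-(w + 1)*log(w) + (w + 1)*log(w + 1) - 1)/(3*(w + 1))] = -5/(3*w**3 + 6*w**2 + 3*w), which equals f(w).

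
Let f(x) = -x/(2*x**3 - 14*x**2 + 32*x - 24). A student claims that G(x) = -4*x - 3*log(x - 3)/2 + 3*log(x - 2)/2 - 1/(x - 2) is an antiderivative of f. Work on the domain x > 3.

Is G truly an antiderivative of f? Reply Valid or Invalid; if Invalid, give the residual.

Invalid: d/dx[G] - f = -4, which is not 0.

d/dx[G] = (-8*x**3 + 56*x**2 - 129*x + 96)/(2*x**3 - 14*x**2 + 32*x - 24)
d/dx[G] - f(x) = -4 != 0.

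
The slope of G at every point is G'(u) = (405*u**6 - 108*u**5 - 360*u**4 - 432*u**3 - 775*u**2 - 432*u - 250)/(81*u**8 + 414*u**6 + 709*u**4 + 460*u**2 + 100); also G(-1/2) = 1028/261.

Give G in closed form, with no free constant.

G(u) = (6*u**2 - 5*u*(9*u**2 + 5) + 2*(u**2 + 2)*(9*u**2 + 5) + 12)/((u**2 + 2)*(9*u**2 + 5))

A candidate passes only if d/du[G] lands on the given G'(u) exactly.
A general antiderivative is -5*u/(u**2 + 2) + 2/(3*u**2 + 5/3) + C.
The condition gives C = 1028/261 - (506/261) = 2.
So G(u) = (6*u**2 - 5*u*(9*u**2 + 5) + 2*(u**2 + 2)*(9*u**2 + 5) + 12)/((u**2 + 2)*(9*u**2 + 5)).
Check: d/du[(6*u**2 - 5*u*(9*u**2 + 5) + 2*(u**2 + 2)*(9*u**2 + 5) + 12)/((u**2 + 2)*(9*u**2 + 5))] = (405*u**6 - 108*u**5 - 360*u**4 - 432*u**3 - 775*u**2 - 432*u - 250)/(81*u**8 + 414*u**6 + 709*u**4 + 460*u**2 + 100) = G'(u).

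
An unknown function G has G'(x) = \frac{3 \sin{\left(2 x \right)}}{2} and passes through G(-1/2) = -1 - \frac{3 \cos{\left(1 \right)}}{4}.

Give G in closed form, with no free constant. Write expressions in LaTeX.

G(x) = - \frac{3 \cos{\left(2 x \right)}}{4} - 1

Differentiate the proposed G(x) back; it has to land on the given G'(x).
A general antiderivative is - \frac{3 \cos{\left(2 x \right)}}{4} + C.
The condition gives C = -1 - \frac{3 \cos{\left(1 \right)}}{4} - (- \frac{3 \cos{\left(1 \right)}}{4}) = -1.
So G(x) = - \frac{3 \cos{\left(2 x \right)}}{4} - 1.
Check: d/dx[- \frac{3 \cos{\left(2 x \right)}}{4} - 1] = \frac{3 \sin{\left(2 x \right)}}{2} = G'(x).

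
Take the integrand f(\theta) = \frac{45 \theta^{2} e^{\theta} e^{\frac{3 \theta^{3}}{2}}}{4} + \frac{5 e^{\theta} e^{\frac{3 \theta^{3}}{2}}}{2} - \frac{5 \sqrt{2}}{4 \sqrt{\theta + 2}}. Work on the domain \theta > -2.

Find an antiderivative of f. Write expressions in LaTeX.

Integrate term by term and add the pieces.
Check: d/d\theta[- \frac{5 \sqrt{2 \theta + 4}}{2} + \frac{5 e^{\frac{3 \theta^{3}}{2} + \theta}}{2}] = \frac{45 \theta^{2} \sqrt{\theta + 2} e^{\theta} e^{\frac{3 \theta^{3}}{2}} + 10 \sqrt{\theta + 2} e^{\theta} e^{\frac{3 \theta^{3}}{2}} - 5 \sqrt{2}}{4 \sqrt{\theta + 2}}, which equals f(\theta).

An antiderivative is F(\theta) = - \frac{5 \sqrt{2 \theta + 4}}{2} + \frac{5 e^{\frac{3 \theta^{3}}{2} + \theta}}{2}.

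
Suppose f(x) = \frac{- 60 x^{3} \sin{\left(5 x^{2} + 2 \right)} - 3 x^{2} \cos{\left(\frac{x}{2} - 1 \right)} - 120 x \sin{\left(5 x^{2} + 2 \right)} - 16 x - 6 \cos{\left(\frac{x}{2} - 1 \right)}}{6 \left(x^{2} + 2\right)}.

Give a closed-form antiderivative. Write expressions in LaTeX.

Differentiate the proposed F(x) back; it has to land on f(x) exactly.
Check: d/dx[- \frac{4 \log{\left(x^{2} + 2 \right)}}{3} - \sin{\left(\frac{x}{2} - 1 \right)} + \cos{\left(5 x^{2} + 2 \right)}] = \frac{- 60 x^{3} \sin{\left(5 x^{2} + 2 \right)} - 3 x^{2} \cos{\left(\frac{x}{2} - 1 \right)} - 120 x \sin{\left(5 x^{2} + 2 \right)} - 16 x - 6 \cos{\left(\frac{x}{2} - 1 \right)}}{6 x^{2} + 12}, which equals f(x).

An antiderivative is F(x) = - \frac{4 \log{\left(x^{2} + 2 \right)}}{3} - \sin{\left(\frac{x}{2} - 1 \right)} + \cos{\left(5 x^{2} + 2 \right)}.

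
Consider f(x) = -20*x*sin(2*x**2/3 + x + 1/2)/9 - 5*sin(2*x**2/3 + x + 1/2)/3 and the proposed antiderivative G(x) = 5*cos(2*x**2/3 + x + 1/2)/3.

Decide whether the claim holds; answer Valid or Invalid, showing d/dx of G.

d/dx[G] = -20*x*sin(2*x**2/3 + x + 1/2)/9 - 5*sin(2*x**2/3 + x + 1/2)/3
This equals f(x) exactly, so the claim holds.

Valid - differentiating G returns exactly f.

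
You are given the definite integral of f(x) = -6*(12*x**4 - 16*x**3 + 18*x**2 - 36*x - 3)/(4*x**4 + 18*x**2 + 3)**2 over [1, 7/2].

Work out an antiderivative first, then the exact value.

Antiderivative: F(x) = x/(2*x**4/3 + 3*x**2 + 1/2) - 1/(2*x**4/3 + 3*x**2 + 1/2); value = 12/659

f has the shape u'v + uv' for u = 1/(2*x**4/3 + 3*x**2 + 1/2) and v = x - 1 — it is the derivative of the product u*v.
F(x) = x/(2*x**4/3 + 3*x**2 + 1/2) - 1/(2*x**4/3 + 3*x**2 + 1/2) is an antiderivative of f.
Check: d/dx[x/(2*x**4/3 + 3*x**2 + 1/2) - 1/(2*x**4/3 + 3*x**2 + 1/2)] = (-72*x**4 + 96*x**3 - 108*x**2 + 216*x + 18)/(16*x**8 + 144*x**6 + 348*x**4 + 108*x**2 + 9), which equals f(x).
F(7/2) = 12/659; F(1) = 0.
Integral = F(7/2) - F(1) = 12/659.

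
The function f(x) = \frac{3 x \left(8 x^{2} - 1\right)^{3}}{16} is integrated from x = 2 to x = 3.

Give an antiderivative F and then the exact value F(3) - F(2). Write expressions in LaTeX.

f matches the chain-rule pattern g'(h)*h' with inner function h(x) = \frac{1}{4} - 2 x^{2}; substituting u = h(x) collapses the integral.
F(x) = \frac{3 \left(\frac{1}{4} - 2 x^{2}\right)^{4}}{4} is an antiderivative of f.
Check: d/dx[\frac{3 \left(\frac{1}{4} - 2 x^{2}\right)^{4}}{4}] = 96 x^{7} - 36 x^{5} + \frac{9 x^{3}}{2} - \frac{3 x}{16}, which equals f(x).
F(3) = \frac{76235043}{1024}; F(2) = \frac{2770563}{1024}.
Integral = F(3) - F(2) = \frac{2295765}{32}.

Antiderivative: F(x) = \frac{3 \left(\frac{1}{4} - 2 x^{2}\right)^{4}}{4}; value = \frac{2295765}{32}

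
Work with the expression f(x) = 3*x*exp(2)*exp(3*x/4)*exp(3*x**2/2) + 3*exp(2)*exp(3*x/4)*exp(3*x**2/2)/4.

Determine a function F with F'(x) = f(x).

An antiderivative is F(x) = exp(3*x**2/2 + 3*x/4 + 2).

The substitution u = 3*x**2/2 + 3*x/4 + 2 works: f is exactly (dF/du)*(du/dx) for that inner function.
Check: d/dx[exp(3*x**2/2 + 3*x/4 + 2)] = 3*x*exp(2)*exp(3*x/4)*exp(3*x**2/2) + 3*exp(2)*exp(3*x/4)*exp(3*x**2/2)/4 = f(x).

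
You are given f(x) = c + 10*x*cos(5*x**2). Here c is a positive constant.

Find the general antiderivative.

F(x) = c*x + sin(5*x**2) + C

Whatever form F(x) takes, F'(x) = f(x) is non-negotiable.
Check: d/dx[c*x + sin(5*x**2)] = c + 10*x*cos(5*x**2) = f(x).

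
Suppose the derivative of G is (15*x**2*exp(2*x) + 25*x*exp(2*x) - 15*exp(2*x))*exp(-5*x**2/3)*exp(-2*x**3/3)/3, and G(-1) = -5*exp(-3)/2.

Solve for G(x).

The substitution u = -2*x**3/3 - 5*x**2/3 + 2*x works: G'(x) is exactly (dG/du)*(du/dx) for that inner function.
A general antiderivative is -5*exp(-2*x**3/3 - 5*x**2/3 + 2*x)/2 + C.
The condition gives C = -5*exp(-3)/2 - (-5*exp(-3)/2) = 0.
So G(x) = -5*exp(-2*x**3/3 - 5*x**2/3 + 2*x)/2.
Check: d/dx[-5*exp(-2*x**3/3 - 5*x**2/3 + 2*x)/2] = 5*x**2*exp(2*x)*exp(-5*x**2/3)*exp(-2*x**3/3) + 25*x*exp(2*x)*exp(-5*x**2/3)*exp(-2*x**3/3)/3 - 5*exp(2*x)*exp(-5*x**2/3)*exp(-2*x**3/3), which equals G'(x).

G(x) = -5*exp(-2*x**3/3 - 5*x**2/3 + 2*x)/2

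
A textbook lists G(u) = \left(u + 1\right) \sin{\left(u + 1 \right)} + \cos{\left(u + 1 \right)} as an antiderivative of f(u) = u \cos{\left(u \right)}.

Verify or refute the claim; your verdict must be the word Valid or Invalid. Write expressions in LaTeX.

Invalid: d/du[G] - f = - u \cos{\left(u \right)} + u \cos{\left(u + 1 \right)} + \cos{\left(u + 1 \right)}, which is not 0.

d/du[G] = u \cos{\left(u + 1 \right)} + \cos{\left(u + 1 \right)}
d/du[G] - f(u) = - u \cos{\left(u \right)} + u \cos{\left(u + 1 \right)} + \cos{\left(u + 1 \right)} != 0.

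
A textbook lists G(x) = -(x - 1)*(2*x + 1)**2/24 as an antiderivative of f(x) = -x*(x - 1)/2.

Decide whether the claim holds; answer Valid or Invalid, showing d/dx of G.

Invalid: d/dx[G] - f = 1/8 - x/2, which is not 0.

d/dx[G] = 1/8 - x**2/2
d/dx[G] - f(x) = 1/8 - x/2 != 0.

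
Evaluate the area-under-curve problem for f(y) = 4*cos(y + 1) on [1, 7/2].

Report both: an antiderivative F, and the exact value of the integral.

Antiderivative: F(y) = 4*sin(y + 1); value = 4*sin(9/2) - 4*sin(2)

A candidate is checked by its d/dy: the result must match f(y).
F(y) = 4*sin(y + 1) is an antiderivative of f.
Check: d/dy[4*sin(y + 1)] = 4*cos(y + 1) = f(y).
F(7/2) = 4*sin(9/2); F(1) = 4*sin(2).
Integral = F(7/2) - F(1) = 4*sin(9/2) - 4*sin(2).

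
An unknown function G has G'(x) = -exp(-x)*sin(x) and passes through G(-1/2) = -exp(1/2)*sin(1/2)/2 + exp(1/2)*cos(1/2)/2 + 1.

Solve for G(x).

G(x) = (2*exp(x) + sin(x) + cos(x))*exp(-x)/2

Differentiate the proposed G(x) back; it has to land on the given G'(x).
A general antiderivative is exp(-x)*sin(x)/2 + exp(-x)*cos(x)/2 + C.
The condition gives C = -exp(1/2)*sin(1/2)/2 + exp(1/2)*cos(1/2)/2 + 1 - (-exp(1/2)*sin(1/2)/2 + exp(1/2)*cos(1/2)/2) = 1.
So G(x) = (2*exp(x) + sin(x) + cos(x))*exp(-x)/2.
Check: d/dx[(2*exp(x) + sin(x) + cos(x))*exp(-x)/2] = -exp(-x)*sin(x) = G'(x).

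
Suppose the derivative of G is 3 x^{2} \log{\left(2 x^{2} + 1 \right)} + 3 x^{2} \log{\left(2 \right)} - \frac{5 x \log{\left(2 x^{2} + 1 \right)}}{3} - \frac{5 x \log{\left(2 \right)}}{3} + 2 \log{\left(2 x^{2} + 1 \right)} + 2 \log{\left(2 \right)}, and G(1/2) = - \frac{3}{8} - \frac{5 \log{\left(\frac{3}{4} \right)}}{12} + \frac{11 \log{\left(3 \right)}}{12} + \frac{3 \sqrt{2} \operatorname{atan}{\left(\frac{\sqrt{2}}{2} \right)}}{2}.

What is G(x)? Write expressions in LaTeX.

The integrand splits into summands that can be handled one at a time.
A general antiderivative is - \frac{2 x^{3}}{3} + \frac{5 x^{2}}{6} - 3 x + \left(x^{3} - \frac{5 x^{2}}{6} + 2 x\right) \log{\left(4 x^{2} + 2 \right)} - \frac{5 \log{\left(x^{2} + \frac{1}{2} \right)}}{12} + \frac{3 \sqrt{2} \operatorname{atan}{\left(\sqrt{2} x \right)}}{2} + C.
The condition gives C = - \frac{3}{8} - \frac{5 \log{\left(\frac{3}{4} \right)}}{12} + \frac{11 \log{\left(3 \right)}}{12} + \frac{3 \sqrt{2} \operatorname{atan}{\left(\frac{\sqrt{2}}{2} \right)}}{2} - (- \frac{11}{8} - \frac{5 \log{\left(\frac{3}{4} \right)}}{12} + \frac{11 \log{\left(3 \right)}}{12} + \frac{3 \sqrt{2} \operatorname{atan}{\left(\frac{\sqrt{2}}{2} \right)}}{2}) = 1.
So G(x) = x^{3} \log{\left(4 x^{2} + 2 \right)} - \frac{2 x^{3}}{3} - \frac{5 x^{2} \log{\left(4 x^{2} + 2 \right)}}{6} + \frac{5 x^{2}}{6} + 2 x \log{\left(4 x^{2} + 2 \right)} - 3 x - \frac{5 \log{\left(x^{2} + \frac{1}{2} \right)}}{12} + \frac{3 \sqrt{2} \operatorname{atan}{\left(\sqrt{2} x \right)}}{2} + 1.
Check: d/dx[x^{3} \log{\left(4 x^{2} + 2 \right)} - \frac{2 x^{3}}{3} - \frac{5 x^{2} \log{\left(4 x^{2} + 2 \right)}}{6} + \frac{5 x^{2}}{6} + 2 x \log{\left(4 x^{2} + 2 \right)} - 3 x - \frac{5 \log{\left(x^{2} + \frac{1}{2} \right)}}{12} + \frac{3 \sqrt{2} \operatorname{atan}{\left(\sqrt{2} x \right)}}{2} + 1] = 3 x^{2} \log{\left(2 x^{2} + 1 \right)} + 3 x^{2} \log{\left(2 \right)} - \frac{5 x \log{\left(2 x^{2} + 1 \right)}}{3} - \frac{5 x \log{\left(2 \right)}}{3} + 2 \log{\left(2 x^{2} + 1 \right)} + 2 \log{\left(2 \right)} = G'(x).

G(x) = x^{3} \log{\left(4 x^{2} + 2 \right)} - \frac{2 x^{3}}{3} - \frac{5 x^{2} \log{\left(4 x^{2} + 2 \right)}}{6} + \frac{5 x^{2}}{6} + 2 x \log{\left(4 x^{2} + 2 \right)} - 3 x - \frac{5 \log{\left(x^{2} + \frac{1}{2} \right)}}{12} + \frac{3 \sqrt{2} \operatorname{atan}{\left(\sqrt{2} x \right)}}{2} + 1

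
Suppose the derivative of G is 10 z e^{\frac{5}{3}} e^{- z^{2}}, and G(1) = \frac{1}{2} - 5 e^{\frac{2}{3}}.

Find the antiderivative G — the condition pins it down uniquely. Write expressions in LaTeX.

The substitution u = \frac{5}{3} - z^{2} works: G'(z) is exactly (dG/du)*(du/dz) for that inner function.
A general antiderivative is - 5 e^{\frac{5}{3} - z^{2}} + C.
The condition gives C = \frac{1}{2} - 5 e^{\frac{2}{3}} - (- 5 e^{\frac{2}{3}}) = \frac{1}{2}.
So G(z) = \frac{1}{2} - 5 e^{\frac{5}{3}} e^{- z^{2}}.
Check: d/dz[\frac{1}{2} - 5 e^{\frac{5}{3}} e^{- z^{2}}] = 10 z e^{\frac{5}{3}} e^{- z^{2}} = G'(z).

G(z) = \frac{1}{2} - 5 e^{\frac{5}{3}} e^{- z^{2}}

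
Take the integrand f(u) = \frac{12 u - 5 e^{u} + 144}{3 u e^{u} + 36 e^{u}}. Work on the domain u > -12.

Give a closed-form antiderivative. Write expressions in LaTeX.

An antiderivative is F(u) = \frac{\left(- 5 e^{u} \log{\left(\frac{u}{2} + 6 \right)} - 12\right) e^{- u}}{3}.

For F(u) to be correct the identity F'(u) - f(u) = 0 must hold.
Check: d/du[\frac{\left(- 5 e^{u} \log{\left(\frac{u}{2} + 6 \right)} - 12\right) e^{- u}}{3}] = \frac{12 u - 5 e^{u} + 144}{3 u e^{u} + 36 e^{u}} = f(u).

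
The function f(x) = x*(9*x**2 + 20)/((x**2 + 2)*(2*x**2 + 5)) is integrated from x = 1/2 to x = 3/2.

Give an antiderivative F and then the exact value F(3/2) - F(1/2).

For F(x) to be correct the identity F'(x) - f(x) = 0 must hold.
F(x) = log(x**2/2 + 1) + 5*log(x**2 + 5/2)/4 is an antiderivative of f.
Check: d/dx[log(x**2/2 + 1) + 5*log(x**2 + 5/2)/4] = (9*x**3 + 20*x)/(2*x**4 + 9*x**2 + 10), which equals f(x).
F(3/2) = log(17/8) + 5*log(19/4)/4; F(1/2) = log(9/8) + 5*log(11/4)/4.
Integral = F(3/2) - F(1/2) = -5*log(11/4)/4 - log(9/8) + log(17/8) + 5*log(19/4)/4.

Antiderivative: F(x) = log(x**2/2 + 1) + 5*log(x**2 + 5/2)/4; value = -5*log(11/4)/4 - log(9/8) + log(17/8) + 5*log(19/4)/4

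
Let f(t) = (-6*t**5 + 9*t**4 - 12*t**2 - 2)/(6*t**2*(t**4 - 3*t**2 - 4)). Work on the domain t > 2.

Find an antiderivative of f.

An antiderivative is F(t) = (-49*t*log(t - 2) - 143*t*log(t + 2) - 24*t*log(t**2 + 1) + 152*t*atan(t) - 20)/(240*t).

The denominator factors as 6*t**2*(t - 2)*(t + 2)*(t**2 + 1); partial fractions split f into directly integrable pieces: -(6*t - 19)/(30*(t**2 + 1)) - 143/(240*(t + 2)) - 49/(240*(t - 2)) + 1/(12*t**2).
Check: d/dt[(-49*t*log(t - 2) - 143*t*log(t + 2) - 24*t*log(t**2 + 1) + 152*t*atan(t) - 20)/(240*t)] = (-6*t**5 + 9*t**4 - 12*t**2 - 2)/(6*t**6 - 18*t**4 - 24*t**2), which equals f(t).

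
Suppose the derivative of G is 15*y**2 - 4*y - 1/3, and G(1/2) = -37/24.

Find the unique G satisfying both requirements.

The integrand splits into summands that can be handled one at a time.
A general antiderivative is 5*y**3 - 2*y**2 - y/3 - 1/2 + C.
The condition gives C = -37/24 - (-13/24) = -1.
So G(y) = 5*y**3 - 2*y**2 - y/3 - 3/2.
Check: d/dy[5*y**3 - 2*y**2 - y/3 - 3/2] = 15*y**2 - 4*y - 1/3 = G'(y).

G(y) = 5*y**3 - 2*y**2 - y/3 - 3/2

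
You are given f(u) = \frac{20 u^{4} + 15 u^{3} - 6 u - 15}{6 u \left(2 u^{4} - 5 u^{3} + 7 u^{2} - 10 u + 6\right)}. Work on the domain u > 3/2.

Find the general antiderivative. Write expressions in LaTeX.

F(u) = - \frac{5 \log{\left(u \right)}}{12} + \frac{341 \log{\left(u - \frac{3}{2} \right)}}{102} - \frac{7 \log{\left(u - 1 \right)}}{9} - \frac{295 \log{\left(u^{2} + 2 \right)}}{1224} + \frac{361 \sqrt{2} \operatorname{atan}{\left(\frac{\sqrt{2} u}{2} \right)}}{612} + C

The denominator factors as 6 u \left(u - 1\right) \left(2 u - 3\right) \left(u^{2} + 2\right); partial fractions split f into directly integrable pieces: - \frac{295 u - 722}{612 \left(u^{2} + 2\right)} + \frac{341}{51 \left(2 u - 3\right)} - \frac{7}{9 \left(u - 1\right)} - \frac{5}{12 u}.
Check: d/du[- \frac{5 \log{\left(u \right)}}{12} + \frac{341 \log{\left(u - \frac{3}{2} \right)}}{102} - \frac{7 \log{\left(u - 1 \right)}}{9} - \frac{295 \log{\left(u^{2} + 2 \right)}}{1224} + \frac{361 \sqrt{2} \operatorname{atan}{\left(\frac{\sqrt{2} u}{2} \right)}}{612}] = \frac{20 u^{4} + 15 u^{3} - 6 u - 15}{12 u^{5} - 30 u^{4} + 42 u^{3} - 60 u^{2} + 36 u}, which equals f(u).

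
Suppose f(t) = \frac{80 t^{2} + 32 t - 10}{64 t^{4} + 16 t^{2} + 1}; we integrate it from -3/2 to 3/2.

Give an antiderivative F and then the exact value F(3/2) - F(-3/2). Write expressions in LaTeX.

Recognize the product-rule pattern: f = u'v + uv' with u = \frac{1}{4 t^{2} + \frac{1}{2}}, v = - 5 t - 1, so integration by parts undoes it.
F(t) = \frac{- 10 t - 2}{8 t^{2} + 1} is an antiderivative of f.
Check: d/dt[\frac{- 10 t - 2}{8 t^{2} + 1}] = \frac{80 t^{2} + 32 t - 10}{64 t^{4} + 16 t^{2} + 1} = f(t).
F(3/2) = - \frac{17}{19}; F(-3/2) = \frac{13}{19}.
Integral = F(3/2) - F(-3/2) = - \frac{30}{19}.

Antiderivative: F(t) = \frac{- 10 t - 2}{8 t^{2} + 1}; value = - \frac{30}{19}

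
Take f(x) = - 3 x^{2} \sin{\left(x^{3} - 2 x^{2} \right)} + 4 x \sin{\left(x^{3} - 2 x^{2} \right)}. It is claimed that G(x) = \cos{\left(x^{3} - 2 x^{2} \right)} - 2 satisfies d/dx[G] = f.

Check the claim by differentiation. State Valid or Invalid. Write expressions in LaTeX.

d/dx[G] = - 3 x^{2} \sin{\left(x^{3} - 2 x^{2} \right)} + 4 x \sin{\left(x^{3} - 2 x^{2} \right)}
This equals f(x) exactly, so the claim holds.

Valid - the claim checks out under differentiation.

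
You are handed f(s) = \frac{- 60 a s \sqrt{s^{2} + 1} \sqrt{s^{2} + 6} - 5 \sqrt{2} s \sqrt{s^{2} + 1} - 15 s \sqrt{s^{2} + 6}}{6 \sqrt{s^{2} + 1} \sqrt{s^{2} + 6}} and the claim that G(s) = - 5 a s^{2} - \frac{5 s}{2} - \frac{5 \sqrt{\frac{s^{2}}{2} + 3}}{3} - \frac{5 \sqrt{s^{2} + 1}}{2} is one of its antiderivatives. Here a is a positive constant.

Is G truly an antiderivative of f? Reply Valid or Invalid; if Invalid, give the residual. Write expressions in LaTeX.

d/ds[G] = \frac{- 60 a s \sqrt{s^{2} + 1} \sqrt{s^{2} + 6} - 5 \sqrt{2} s \sqrt{s^{2} + 1} - 15 s \sqrt{s^{2} + 6} - 15 \sqrt{s^{2} + 1} \sqrt{s^{2} + 6}}{6 \sqrt{s^{2} + 1} \sqrt{s^{2} + 6}}
d/ds[G] - f(s) = - \frac{5}{2} != 0.

Invalid: d/ds[G] - f = - \frac{5}{2}, which is not 0.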